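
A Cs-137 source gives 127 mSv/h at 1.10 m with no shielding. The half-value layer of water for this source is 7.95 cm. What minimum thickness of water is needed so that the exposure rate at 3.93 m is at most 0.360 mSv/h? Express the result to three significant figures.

At 3.93 m, distance alone gives (1.10/3.93)² = 0.07834, so 127 × 0.07834 = 9.949 mSv/h.
Further attenuation needed: 9.949/0.360 = 27.64.
n = log₂(27.64) = 4.789 half-value layers.
Thickness = 4.789 × 7.95 cm = 38.07 cm.

38.1 cm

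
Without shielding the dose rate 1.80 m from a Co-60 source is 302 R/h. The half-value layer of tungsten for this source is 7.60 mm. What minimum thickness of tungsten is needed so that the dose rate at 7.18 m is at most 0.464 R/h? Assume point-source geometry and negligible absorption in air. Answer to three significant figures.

At 7.18 m, distance alone gives (1.80/7.18)² = 0.06285, so 302 × 0.06285 = 18.98 R/h.
Further attenuation needed: 18.98/0.464 = 40.91.
n = log₂(40.91) = 5.354 half-value layers.
Thickness = 5.354 × 7.60 mm = 40.69 mm.

40.7 mm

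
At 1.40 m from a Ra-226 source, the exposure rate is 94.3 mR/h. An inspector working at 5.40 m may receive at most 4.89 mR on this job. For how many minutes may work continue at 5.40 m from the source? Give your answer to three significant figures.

46.3 min

Using I₁d₁² = I₂d₂², rate at 5.40 m:
94.3 × (1.40/5.40)² = 94.3 × 0.06722 = 6.339 mR/h.
Stay time = 4.89 mR ÷ 6.339 mR/h = 0.7714 h = 46.28 min.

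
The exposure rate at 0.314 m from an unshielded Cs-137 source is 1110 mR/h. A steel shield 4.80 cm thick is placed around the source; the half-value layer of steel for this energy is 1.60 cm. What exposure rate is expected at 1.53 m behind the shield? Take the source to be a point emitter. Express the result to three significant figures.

5.84 mR/h

Distance alone: 1110 × (0.314/1.53)² = 1110 × 0.04212 = 46.75 mR/h.
Shield: 4.80/1.60 = 3.000 half-value layers → attenuation 2^(−3.000) = 0.1250.
Combined: 46.75 × 0.1250 = 5.844 mR/h.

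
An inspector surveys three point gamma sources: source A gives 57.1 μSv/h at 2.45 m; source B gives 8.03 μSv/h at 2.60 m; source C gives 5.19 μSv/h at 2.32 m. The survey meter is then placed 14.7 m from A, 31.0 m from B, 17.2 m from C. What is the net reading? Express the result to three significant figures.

1.74 μSv/h

By superposition, sum each source's inverse-square contribution:
A: 57.1 × (2.45/14.7)² = 1.586 μSv/h
B: 8.03 × (2.60/31.0)² = 0.05649 μSv/h
C: 5.19 × (2.32/17.2)² = 0.09442 μSv/h
Total = 1.586 + 0.05649 + 0.09442 = 1.737 μSv/h.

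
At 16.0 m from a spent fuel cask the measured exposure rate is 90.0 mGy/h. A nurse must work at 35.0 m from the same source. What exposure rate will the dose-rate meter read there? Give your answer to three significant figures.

Using I₁d₁² = I₂d₂², scaling from 16.0 m to 35.0 m:
(16.0/35.0)² = 0.2090, so 90.0 × 0.2090 = 18.81 mGy/h.

18.8 mGy/h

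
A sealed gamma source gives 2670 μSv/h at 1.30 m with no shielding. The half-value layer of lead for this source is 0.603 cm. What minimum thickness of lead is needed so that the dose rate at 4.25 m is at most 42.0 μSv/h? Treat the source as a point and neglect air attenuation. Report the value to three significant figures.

1.55 cm

At 4.25 m, distance alone gives 2670 × (1.30/4.25)² = 2670 × 0.09356 = 249.8 μSv/h.
Further attenuation needed: 249.8/42.0 = 5.948.
n = log₂(5.948) = 2.572 half-value layers.
Thickness = 2.572 × 0.603 cm = 1.551 cm.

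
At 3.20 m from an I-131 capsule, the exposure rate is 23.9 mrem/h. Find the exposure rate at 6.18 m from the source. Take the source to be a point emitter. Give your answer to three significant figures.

Since intensity falls as 1/r², the rate at 6.18 m is
23.9 × (3.20/6.18)² = 23.9 × 0.2681 = 6.408 mrem/h.

6.41 mrem/h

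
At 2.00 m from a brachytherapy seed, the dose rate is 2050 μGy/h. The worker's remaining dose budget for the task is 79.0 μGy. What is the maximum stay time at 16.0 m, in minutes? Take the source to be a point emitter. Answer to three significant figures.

By the inverse-square law, rate at 16.0 m:
(2.00/16.0)² = 0.01562, so 2050 × 0.01562 = 32.02 μGy/h.
Stay time = 79.0 μGy ÷ 32.02 μGy/h = 2.467 h = 148.0 min.

148 min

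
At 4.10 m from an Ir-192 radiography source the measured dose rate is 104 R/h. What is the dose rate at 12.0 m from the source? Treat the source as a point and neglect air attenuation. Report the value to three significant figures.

By the inverse-square law, scaling from 4.10 m to 12.0 m:
104 × (4.10/12.0)² = 104 × 0.1167 = 12.14 R/h.

12.1 R/h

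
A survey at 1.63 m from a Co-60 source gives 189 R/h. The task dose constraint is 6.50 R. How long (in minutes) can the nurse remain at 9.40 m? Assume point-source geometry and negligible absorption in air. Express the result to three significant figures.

68.6 min

Applying the 1/r² law, rate at 9.40 m:
(1.63/9.40)² = 0.03007, so 189 × 0.03007 = 5.683 R/h.
Stay time = 6.50 R ÷ 5.683 R/h = 1.144 h = 68.64 min.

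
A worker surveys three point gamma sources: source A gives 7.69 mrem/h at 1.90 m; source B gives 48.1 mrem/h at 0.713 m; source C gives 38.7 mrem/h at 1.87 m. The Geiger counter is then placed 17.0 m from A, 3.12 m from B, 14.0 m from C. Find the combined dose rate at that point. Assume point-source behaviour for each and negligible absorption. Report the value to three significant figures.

3.30 mrem/h

Each source contributes Iᵢ·(dᵢ/rᵢ)²; contributions add.
A: 7.69 × (1.90/17.0)² = 0.09606 mrem/h
B: 48.1 × (0.713/3.12)² = 2.512 mrem/h
C: 38.7 × (1.87/14.0)² = 0.6905 mrem/h
Total = 0.09606 + 2.512 + 0.6905 = 3.299 mrem/h.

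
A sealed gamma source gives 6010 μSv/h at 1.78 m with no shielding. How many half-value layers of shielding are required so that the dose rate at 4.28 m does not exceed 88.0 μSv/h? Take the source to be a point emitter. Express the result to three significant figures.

3.56 half-value layers

At 4.28 m, distance alone gives (1.78/4.28)² = 0.1730, so 6010 × 0.1730 = 1040 μSv/h.
Further attenuation needed: 1040/88.0 = 11.82.
n = log₂(11.82) = 3.563 half-value layers.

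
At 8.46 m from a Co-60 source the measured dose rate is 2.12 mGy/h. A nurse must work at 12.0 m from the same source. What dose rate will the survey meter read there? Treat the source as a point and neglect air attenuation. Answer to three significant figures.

Applying the 1/r² law, scaling from 8.46 m to 12.0 m:
2.12 × (8.46/12.0)² = 2.12 × 0.4970 = 1.054 mGy/h.

1.05 mGy/h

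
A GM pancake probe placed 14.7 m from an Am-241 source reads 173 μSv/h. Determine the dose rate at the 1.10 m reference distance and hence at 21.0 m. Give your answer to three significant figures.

30900 μSv/h; 84.8 μSv/h

Since intensity falls as 1/r²,
At 1.10 m: 173 × (14.7/1.10)² = 173 × 178.6 = 30900 μSv/h
At 21.0 m: (1.10/21.0)² = 0.002744, so 30900 × 0.002744 = 84.79 μSv/h.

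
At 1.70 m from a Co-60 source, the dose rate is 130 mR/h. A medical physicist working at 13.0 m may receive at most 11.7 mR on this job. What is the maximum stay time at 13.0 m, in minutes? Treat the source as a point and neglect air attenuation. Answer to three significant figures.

316 min

Since intensity falls as 1/r², rate at 13.0 m:
(1.70/13.0)² = 0.01710, so 130 × 0.01710 = 2.223 mR/h.
Stay time = 11.7 mR ÷ 2.223 mR/h = 5.263 h = 315.8 min.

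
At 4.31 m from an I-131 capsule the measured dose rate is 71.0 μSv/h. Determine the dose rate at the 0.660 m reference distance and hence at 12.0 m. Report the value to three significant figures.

Using I₁d₁² = I₂d₂²,
At 0.660 m: (4.31/0.660)² = 42.64, so 71.0 × 42.64 = 3027 μSv/h
At 12.0 m: 3027 × (0.660/12.0)² = 3027 × 0.003025 = 9.157 μSv/h.

3030 μSv/h; 9.16 μSv/h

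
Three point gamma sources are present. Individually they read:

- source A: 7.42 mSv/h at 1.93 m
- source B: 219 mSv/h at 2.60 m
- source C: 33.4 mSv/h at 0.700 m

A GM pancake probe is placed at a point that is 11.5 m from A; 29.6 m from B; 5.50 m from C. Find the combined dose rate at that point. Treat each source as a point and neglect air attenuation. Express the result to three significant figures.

By superposition, sum each source's inverse-square contribution:
A: 7.42 × (1.93/11.5)² = 0.2090 mSv/h
B: 219 × (2.60/29.6)² = 1.690 mSv/h
C: 33.4 × (0.700/5.50)² = 0.5410 mSv/h
Total = 0.2090 + 1.690 + 0.5410 = 2.440 mSv/h.

2.44 mSv/h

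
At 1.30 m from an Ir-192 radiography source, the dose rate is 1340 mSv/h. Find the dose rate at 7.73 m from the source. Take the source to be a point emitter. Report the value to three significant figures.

37.9 mSv/h

Applying the 1/r² law, the rate at 7.73 m is
1340 × (1.30/7.73)² = 1340 × 0.02828 = 37.90 mSv/h.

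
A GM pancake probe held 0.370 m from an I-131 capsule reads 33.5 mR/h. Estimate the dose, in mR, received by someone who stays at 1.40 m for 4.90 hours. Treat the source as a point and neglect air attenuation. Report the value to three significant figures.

11.5 mR

Applying the 1/r² law, rate at 1.40 m:
(0.370/1.40)² = 0.06985, so 33.5 × 0.06985 = 2.340 mR/h.
Dose = rate × time = 2.340 mR/h × 4.900 h = 11.47 mR.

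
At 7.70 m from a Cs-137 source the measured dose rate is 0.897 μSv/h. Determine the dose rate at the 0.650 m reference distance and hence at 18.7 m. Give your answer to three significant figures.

126 μSv/h; 0.152 μSv/h

By the inverse-square law,
At 0.650 m: 0.897 × (7.70/0.650)² = 0.897 × 140.3 = 125.8 μSv/h
At 18.7 m: (0.650/18.7)² = 0.001208, so 125.8 × 0.001208 = 0.1520 μSv/h.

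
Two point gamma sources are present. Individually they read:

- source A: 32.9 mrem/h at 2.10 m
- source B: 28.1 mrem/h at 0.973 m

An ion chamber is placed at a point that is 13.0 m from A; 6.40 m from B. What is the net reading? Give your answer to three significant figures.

By superposition, sum each source's inverse-square contribution:
A: 32.9 × (2.10/13.0)² = 0.8585 mrem/h
B: 28.1 × (0.973/6.40)² = 0.6495 mrem/h
Total = 0.8585 + 0.6495 = 1.508 mrem/h.

1.51 mrem/h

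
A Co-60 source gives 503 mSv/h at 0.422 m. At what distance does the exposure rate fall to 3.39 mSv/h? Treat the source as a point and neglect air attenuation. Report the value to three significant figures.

By the inverse-square law, d₂ = d₁·√(I₁/I₂).
I₁/I₂ = 503/3.39 = 148.4, so d₂ = 0.422 × √148.4 = 5.141 m.

5.14 m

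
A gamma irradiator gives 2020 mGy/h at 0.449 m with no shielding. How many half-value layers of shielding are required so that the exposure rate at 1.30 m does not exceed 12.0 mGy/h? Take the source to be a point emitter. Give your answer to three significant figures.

At 1.30 m, distance alone gives 2020 × (0.449/1.30)² = 2020 × 0.1193 = 241.0 mGy/h.
Further attenuation needed: 241.0/12.0 = 20.08.
n = log₂(20.08) = 4.328 half-value layers.

4.33 half-value layers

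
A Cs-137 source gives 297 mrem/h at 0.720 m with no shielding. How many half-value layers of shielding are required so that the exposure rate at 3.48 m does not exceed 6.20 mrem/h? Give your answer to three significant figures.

At 3.48 m, distance alone gives 297 × (0.720/3.48)² = 297 × 0.04281 = 12.71 mrem/h.
Further attenuation needed: 12.71/6.20 = 2.050.
n = log₂(2.050) = 1.036 half-value layers.

1.04 half-value layers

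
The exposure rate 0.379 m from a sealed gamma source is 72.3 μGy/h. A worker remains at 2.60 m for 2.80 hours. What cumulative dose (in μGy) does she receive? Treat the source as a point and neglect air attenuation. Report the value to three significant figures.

4.30 μGy

Intensity scales as (d₁/d₂)², so rate at 2.60 m:
72.3 × (0.379/2.60)² = 72.3 × 0.02125 = 1.536 μGy/h.
Dose = rate × time = 1.536 μGy/h × 2.800 h = 4.301 μGy.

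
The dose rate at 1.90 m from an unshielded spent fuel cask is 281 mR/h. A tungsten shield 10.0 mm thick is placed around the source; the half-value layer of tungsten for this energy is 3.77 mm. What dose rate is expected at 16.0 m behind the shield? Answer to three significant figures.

Distance alone: 281 × (1.90/16.0)² = 281 × 0.01410 = 3.962 mR/h.
Shield: 10.0/3.77 = 2.653 half-value layers → attenuation 2^(−2.653) = 0.1590.
Combined: 3.962 × 0.1590 = 0.6300 mR/h.

0.630 mR/h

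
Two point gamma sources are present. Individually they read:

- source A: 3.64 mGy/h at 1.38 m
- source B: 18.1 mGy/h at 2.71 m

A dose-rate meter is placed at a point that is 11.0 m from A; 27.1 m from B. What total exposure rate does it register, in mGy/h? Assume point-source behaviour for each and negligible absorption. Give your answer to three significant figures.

Each source contributes Iᵢ·(dᵢ/rᵢ)²; contributions add.
A: 3.64 × (1.38/11.0)² = 0.05729 mGy/h
B: 18.1 × (2.71/27.1)² = 0.1810 mGy/h
Total = 0.05729 + 0.1810 = 0.2383 mGy/h.

0.238 mGy/h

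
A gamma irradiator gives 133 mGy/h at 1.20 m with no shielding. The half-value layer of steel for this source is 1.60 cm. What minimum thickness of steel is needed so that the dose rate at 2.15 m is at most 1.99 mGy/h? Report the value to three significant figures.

At 2.15 m, distance alone gives 133 × (1.20/2.15)² = 133 × 0.3115 = 41.43 mGy/h.
Further attenuation needed: 41.43/1.99 = 20.82.
n = log₂(20.82) = 4.380 half-value layers.
Thickness = 4.380 × 1.60 cm = 7.008 cm.

7.01 cm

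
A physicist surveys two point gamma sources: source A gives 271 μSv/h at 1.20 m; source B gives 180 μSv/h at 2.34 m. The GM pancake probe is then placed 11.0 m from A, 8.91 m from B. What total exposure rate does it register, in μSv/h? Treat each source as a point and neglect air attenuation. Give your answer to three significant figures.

15.6 μSv/h

Each source contributes Iᵢ·(dᵢ/rᵢ)²; contributions add.
A: 271 × (1.20/11.0)² = 3.225 μSv/h
B: 180 × (2.34/8.91)² = 12.42 μSv/h
Total = 3.225 + 12.42 = 15.64 μSv/h.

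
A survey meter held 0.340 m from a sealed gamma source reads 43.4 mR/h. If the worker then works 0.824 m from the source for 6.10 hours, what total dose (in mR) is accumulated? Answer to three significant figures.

45.1 mR

Applying the 1/r² law, rate at 0.824 m:
43.4 × (0.340/0.824)² = 43.4 × 0.1703 = 7.391 mR/h.
Dose = rate × time = 7.391 mR/h × 6.100 h = 45.09 mR.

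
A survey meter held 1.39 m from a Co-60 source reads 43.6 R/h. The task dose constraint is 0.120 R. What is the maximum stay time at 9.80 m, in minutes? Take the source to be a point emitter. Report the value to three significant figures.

Since intensity falls as 1/r², rate at 9.80 m:
43.6 × (1.39/9.80)² = 43.6 × 0.02012 = 0.8772 R/h.
Stay time = 0.120 R ÷ 0.8772 R/h = 0.1368 h = 8.208 min.

8.21 min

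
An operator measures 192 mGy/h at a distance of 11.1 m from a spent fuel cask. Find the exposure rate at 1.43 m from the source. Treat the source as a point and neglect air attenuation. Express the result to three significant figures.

11600 mGy/h

Applying the 1/r² law, the rate at 1.43 m is
192 × (11.1/1.43)² = 192 × 60.25 = 11570 mGy/h.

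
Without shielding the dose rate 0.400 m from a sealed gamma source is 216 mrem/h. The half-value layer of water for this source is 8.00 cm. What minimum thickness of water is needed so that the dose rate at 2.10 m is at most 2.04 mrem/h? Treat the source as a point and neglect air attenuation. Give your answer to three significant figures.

15.5 cm

At 2.10 m, distance alone gives 216 × (0.400/2.10)² = 216 × 0.03628 = 7.836 mrem/h.
Further attenuation needed: 7.836/2.04 = 3.841.
n = log₂(3.841) = 1.941 half-value layers.
Thickness = 1.941 × 8.00 cm = 15.53 cm.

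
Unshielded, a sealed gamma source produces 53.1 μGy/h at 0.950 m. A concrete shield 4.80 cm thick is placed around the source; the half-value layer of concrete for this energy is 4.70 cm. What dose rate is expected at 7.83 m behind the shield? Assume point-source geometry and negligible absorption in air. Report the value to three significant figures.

0.385 μGy/h

Distance alone: (0.950/7.83)² = 0.01472, so 53.1 × 0.01472 = 0.7816 μGy/h.
Shield: 4.80/4.70 = 1.021 half-value layers → attenuation 2^(−1.021) = 0.4928.
Combined: 0.7816 × 0.4928 = 0.3852 μGy/h.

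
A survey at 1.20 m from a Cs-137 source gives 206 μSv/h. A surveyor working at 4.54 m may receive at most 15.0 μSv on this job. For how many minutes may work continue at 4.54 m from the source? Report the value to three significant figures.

62.5 min

By the inverse-square law, rate at 4.54 m:
206 × (1.20/4.54)² = 206 × 0.06986 = 14.39 μSv/h.
Stay time = 15.0 μSv ÷ 14.39 μSv/h = 1.042 h = 62.52 min.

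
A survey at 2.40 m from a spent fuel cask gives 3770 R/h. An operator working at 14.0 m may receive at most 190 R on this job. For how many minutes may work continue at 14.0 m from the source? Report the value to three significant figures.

Applying the 1/r² law, rate at 14.0 m:
(2.40/14.0)² = 0.02939, so 3770 × 0.02939 = 110.8 R/h.
Stay time = 190 R ÷ 110.8 R/h = 1.715 h = 102.9 min.

103 min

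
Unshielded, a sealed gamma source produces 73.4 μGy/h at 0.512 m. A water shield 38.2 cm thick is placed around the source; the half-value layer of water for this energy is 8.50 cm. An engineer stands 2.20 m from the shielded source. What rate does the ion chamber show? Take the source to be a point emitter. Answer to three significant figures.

Distance alone: (0.512/2.20)² = 0.05416, so 73.4 × 0.05416 = 3.975 μGy/h.
Shield: 38.2/8.50 = 4.494 half-value layers → attenuation 2^(−4.494) = 0.04438.
Combined: 3.975 × 0.04438 = 0.1764 μGy/h.

0.176 μGy/h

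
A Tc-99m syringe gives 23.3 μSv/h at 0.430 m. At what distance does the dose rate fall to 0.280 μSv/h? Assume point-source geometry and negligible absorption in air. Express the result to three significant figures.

3.92 m

Intensity scales as (d₁/d₂)², so d₂ = d₁·√(I₁/I₂).
I₁/I₂ = 23.3/0.280 = 83.21, so d₂ = 0.430 × √83.21 = 3.922 m.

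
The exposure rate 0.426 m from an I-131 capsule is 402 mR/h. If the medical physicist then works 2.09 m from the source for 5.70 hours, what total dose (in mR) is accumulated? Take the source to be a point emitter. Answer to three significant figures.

Using I₁d₁² = I₂d₂², rate at 2.09 m:
402 × (0.426/2.09)² = 402 × 0.04155 = 16.70 mR/h.
Dose = rate × time = 16.70 mR/h × 5.700 h = 95.19 mR.

95.2 mR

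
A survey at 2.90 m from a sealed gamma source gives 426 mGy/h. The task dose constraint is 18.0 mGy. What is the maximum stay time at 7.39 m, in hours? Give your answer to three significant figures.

0.274 h

Applying the 1/r² law, rate at 7.39 m:
426 × (2.90/7.39)² = 426 × 0.1540 = 65.60 mGy/h.
Stay time = 18.0 mGy ÷ 65.60 mGy/h = 0.2744 h.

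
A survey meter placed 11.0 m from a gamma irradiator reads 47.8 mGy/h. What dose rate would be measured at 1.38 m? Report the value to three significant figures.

Since intensity falls as 1/r², scaling from 11.0 m to 1.38 m:
(11.0/1.38)² = 63.54, so 47.8 × 63.54 = 3037 mGy/h.

3040 mGy/h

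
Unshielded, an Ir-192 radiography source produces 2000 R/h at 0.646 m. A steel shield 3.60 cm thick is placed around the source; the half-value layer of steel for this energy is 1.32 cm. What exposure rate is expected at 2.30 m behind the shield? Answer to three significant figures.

23.8 R/h

Distance alone: (0.646/2.30)² = 0.07889, so 2000 × 0.07889 = 157.8 R/h.
Shield: 3.60/1.32 = 2.727 half-value layers → attenuation 2^(−2.727) = 0.1510.
Combined: 157.8 × 0.1510 = 23.83 R/h.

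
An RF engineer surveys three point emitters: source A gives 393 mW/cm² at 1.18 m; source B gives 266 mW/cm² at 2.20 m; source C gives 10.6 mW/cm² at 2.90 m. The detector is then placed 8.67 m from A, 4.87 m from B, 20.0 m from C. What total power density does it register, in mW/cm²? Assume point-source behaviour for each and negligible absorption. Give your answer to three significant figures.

By superposition, sum each source's inverse-square contribution:
A: 393 × (1.18/8.67)² = 7.280 mW/cm²
B: 266 × (2.20/4.87)² = 54.28 mW/cm²
C: 10.6 × (2.90/20.0)² = 0.2229 mW/cm²
Total = 7.280 + 54.28 + 0.2229 = 61.78 mW/cm².

61.8 mW/cm²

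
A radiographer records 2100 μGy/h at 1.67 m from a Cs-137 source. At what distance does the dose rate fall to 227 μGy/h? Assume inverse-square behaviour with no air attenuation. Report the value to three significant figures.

Applying the 1/r² law, d₂ = d₁·√(I₁/I₂).
I₁/I₂ = 2100/227 = 9.251, so d₂ = 1.67 × √9.251 = 5.079 m.

5.08 m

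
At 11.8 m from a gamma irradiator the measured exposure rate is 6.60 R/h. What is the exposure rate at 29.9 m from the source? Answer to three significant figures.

By the inverse-square law, scaling from 11.8 m to 29.9 m:
6.60 × (11.8/29.9)² = 6.60 × 0.1557 = 1.028 R/h.

1.03 R/h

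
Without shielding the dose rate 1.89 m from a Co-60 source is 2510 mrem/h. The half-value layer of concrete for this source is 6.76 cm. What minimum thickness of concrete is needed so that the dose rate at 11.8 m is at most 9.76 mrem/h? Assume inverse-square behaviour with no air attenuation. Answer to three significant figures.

At 11.8 m, distance alone gives (1.89/11.8)² = 0.02565, so 2510 × 0.02565 = 64.38 mrem/h.
Further attenuation needed: 64.38/9.76 = 6.596.
n = log₂(6.596) = 2.722 half-value layers.
Thickness = 2.722 × 6.76 cm = 18.40 cm.

18.4 cm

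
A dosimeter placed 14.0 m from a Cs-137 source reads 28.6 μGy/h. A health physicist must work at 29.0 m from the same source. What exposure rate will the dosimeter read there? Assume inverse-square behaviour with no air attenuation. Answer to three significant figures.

Since intensity falls as 1/r², scaling from 14.0 m to 29.0 m:
(14.0/29.0)² = 0.2331, so 28.6 × 0.2331 = 6.667 μGy/h.

6.67 μGy/h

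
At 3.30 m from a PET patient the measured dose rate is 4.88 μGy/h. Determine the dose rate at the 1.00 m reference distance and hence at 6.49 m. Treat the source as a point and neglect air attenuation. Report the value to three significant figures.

53.1 μGy/h; 1.26 μGy/h

Intensity scales as (d₁/d₂)², so
At 1.00 m: (3.30/1.00)² = 10.89, so 4.88 × 10.89 = 53.14 μGy/h
At 6.49 m: (1.00/6.49)² = 0.02374, so 53.14 × 0.02374 = 1.262 μGy/h.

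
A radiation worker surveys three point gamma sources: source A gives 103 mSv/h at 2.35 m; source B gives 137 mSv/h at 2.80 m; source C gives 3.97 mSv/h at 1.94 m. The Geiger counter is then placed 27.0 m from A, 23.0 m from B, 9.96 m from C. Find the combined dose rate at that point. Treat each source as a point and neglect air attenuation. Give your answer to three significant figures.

By superposition, sum each source's inverse-square contribution:
A: 103 × (2.35/27.0)² = 0.7803 mSv/h
B: 137 × (2.80/23.0)² = 2.030 mSv/h
C: 3.97 × (1.94/9.96)² = 0.1506 mSv/h
Total = 0.7803 + 2.030 + 0.1506 = 2.961 mSv/h.

2.96 mSv/h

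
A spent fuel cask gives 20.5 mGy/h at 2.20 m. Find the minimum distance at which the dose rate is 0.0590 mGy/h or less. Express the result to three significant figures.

41.0 m

Applying the 1/r² law, d₂ = d₁·√(I₁/I₂).
I₁/I₂ = 20.5/0.0590 = 347.5, so d₂ = 2.20 × √347.5 = 41.01 m.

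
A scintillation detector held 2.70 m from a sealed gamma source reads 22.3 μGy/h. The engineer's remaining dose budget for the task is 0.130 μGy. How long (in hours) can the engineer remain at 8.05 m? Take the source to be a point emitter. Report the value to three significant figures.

Since intensity falls as 1/r², rate at 8.05 m:
(2.70/8.05)² = 0.1125, so 22.3 × 0.1125 = 2.509 μGy/h.
Stay time = 0.130 μGy ÷ 2.509 μGy/h = 0.05181 h.

0.0518 h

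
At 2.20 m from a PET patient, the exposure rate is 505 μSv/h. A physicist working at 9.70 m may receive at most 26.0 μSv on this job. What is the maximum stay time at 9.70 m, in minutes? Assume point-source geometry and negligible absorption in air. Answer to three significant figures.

60.1 min

Intensity scales as (d₁/d₂)², so rate at 9.70 m:
505 × (2.20/9.70)² = 505 × 0.05144 = 25.98 μSv/h.
Stay time = 26.0 μSv ÷ 25.98 μSv/h = 1.001 h = 60.06 min.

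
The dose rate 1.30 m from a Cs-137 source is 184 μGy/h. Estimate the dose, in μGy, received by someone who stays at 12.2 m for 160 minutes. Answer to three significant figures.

5.57 μGy

Intensity scales as (d₁/d₂)², so rate at 12.2 m:
184 × (1.30/12.2)² = 184 × 0.01135 = 2.088 μGy/h.
Dose = rate × time = 2.088 μGy/h × 2.667 h = 5.569 μGy.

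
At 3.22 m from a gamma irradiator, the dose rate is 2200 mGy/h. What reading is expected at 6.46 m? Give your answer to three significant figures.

Intensity scales as (d₁/d₂)², so the rate at 6.46 m is
2200 × (3.22/6.46)² = 2200 × 0.2485 = 546.7 mGy/h.

547 mGy/h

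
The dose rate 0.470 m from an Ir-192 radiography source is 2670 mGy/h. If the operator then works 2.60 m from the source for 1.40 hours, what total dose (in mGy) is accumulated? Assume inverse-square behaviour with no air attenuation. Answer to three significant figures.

By the inverse-square law, rate at 2.60 m:
(0.470/2.60)² = 0.03268, so 2670 × 0.03268 = 87.26 mGy/h.
Dose = rate × time = 87.26 mGy/h × 1.400 h = 122.2 mGy.

122 mGy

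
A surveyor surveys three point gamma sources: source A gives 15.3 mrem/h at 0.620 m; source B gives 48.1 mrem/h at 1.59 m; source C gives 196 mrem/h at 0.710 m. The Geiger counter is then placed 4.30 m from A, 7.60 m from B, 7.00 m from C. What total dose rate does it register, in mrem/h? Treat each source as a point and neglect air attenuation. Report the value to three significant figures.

4.44 mrem/h

By superposition, sum each source's inverse-square contribution:
A: 15.3 × (0.620/4.30)² = 0.3181 mrem/h
B: 48.1 × (1.59/7.60)² = 2.105 mrem/h
C: 196 × (0.710/7.00)² = 2.016 mrem/h
Total = 0.3181 + 2.105 + 2.016 = 4.439 mrem/h.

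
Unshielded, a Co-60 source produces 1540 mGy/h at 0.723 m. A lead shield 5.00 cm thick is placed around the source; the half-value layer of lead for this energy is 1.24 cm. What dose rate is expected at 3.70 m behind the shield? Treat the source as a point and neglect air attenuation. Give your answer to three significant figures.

Distance alone: (0.723/3.70)² = 0.03818, so 1540 × 0.03818 = 58.80 mGy/h.
Shield: 5.00/1.24 = 4.032 half-value layers → attenuation 2^(−4.032) = 0.06113.
Combined: 58.80 × 0.06113 = 3.594 mGy/h.

3.59 mGy/h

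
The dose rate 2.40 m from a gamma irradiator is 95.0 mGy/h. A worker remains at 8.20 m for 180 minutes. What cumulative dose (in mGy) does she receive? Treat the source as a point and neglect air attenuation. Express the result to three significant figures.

24.4 mGy

Intensity scales as (d₁/d₂)², so rate at 8.20 m:
95.0 × (2.40/8.20)² = 95.0 × 0.08566 = 8.138 mGy/h.
Dose = rate × time = 8.138 mGy/h × 3.000 h = 24.41 mGy.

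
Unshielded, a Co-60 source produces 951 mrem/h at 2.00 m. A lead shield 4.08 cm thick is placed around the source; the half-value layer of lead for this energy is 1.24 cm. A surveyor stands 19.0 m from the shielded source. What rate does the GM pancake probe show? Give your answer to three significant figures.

1.08 mrem/h

Distance alone: (2.00/19.0)² = 0.01108, so 951 × 0.01108 = 10.54 mrem/h.
Shield: 4.08/1.24 = 3.290 half-value layers → attenuation 2^(−3.290) = 0.1022.
Combined: 10.54 × 0.1022 = 1.077 mrem/h.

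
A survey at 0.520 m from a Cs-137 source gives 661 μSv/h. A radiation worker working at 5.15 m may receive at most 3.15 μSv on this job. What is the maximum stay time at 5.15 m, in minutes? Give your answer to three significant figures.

Applying the 1/r² law, rate at 5.15 m:
661 × (0.520/5.15)² = 661 × 0.01020 = 6.742 μSv/h.
Stay time = 3.15 μSv ÷ 6.742 μSv/h = 0.4672 h = 28.03 min.

28.0 min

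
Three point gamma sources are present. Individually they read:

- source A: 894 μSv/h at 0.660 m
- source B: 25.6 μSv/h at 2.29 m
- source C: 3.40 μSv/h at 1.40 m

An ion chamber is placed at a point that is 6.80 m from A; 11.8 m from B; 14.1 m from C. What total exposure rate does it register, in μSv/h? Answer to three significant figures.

9.42 μSv/h

By superposition, sum each source's inverse-square contribution:
A: 894 × (0.660/6.80)² = 8.422 μSv/h
B: 25.6 × (2.29/11.8)² = 0.9642 μSv/h
C: 3.40 × (1.40/14.1)² = 0.03352 μSv/h
Total = 8.422 + 0.9642 + 0.03352 = 9.420 μSv/h.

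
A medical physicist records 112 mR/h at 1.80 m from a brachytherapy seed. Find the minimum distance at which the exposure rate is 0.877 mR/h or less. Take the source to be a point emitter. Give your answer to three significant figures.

20.3 m

Intensity scales as (d₁/d₂)², so d₂ = d₁·√(I₁/I₂).
I₁/I₂ = 112/0.877 = 127.7, so d₂ = 1.80 × √127.7 = 20.34 m.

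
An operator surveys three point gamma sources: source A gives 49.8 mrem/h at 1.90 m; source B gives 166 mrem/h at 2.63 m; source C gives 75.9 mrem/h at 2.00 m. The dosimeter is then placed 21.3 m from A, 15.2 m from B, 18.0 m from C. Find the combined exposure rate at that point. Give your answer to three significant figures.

6.30 mrem/h

By superposition, sum each source's inverse-square contribution:
A: 49.8 × (1.90/21.3)² = 0.3963 mrem/h
B: 166 × (2.63/15.2)² = 4.970 mrem/h
C: 75.9 × (2.00/18.0)² = 0.9370 mrem/h
Total = 0.3963 + 4.970 + 0.9370 = 6.303 mrem/h.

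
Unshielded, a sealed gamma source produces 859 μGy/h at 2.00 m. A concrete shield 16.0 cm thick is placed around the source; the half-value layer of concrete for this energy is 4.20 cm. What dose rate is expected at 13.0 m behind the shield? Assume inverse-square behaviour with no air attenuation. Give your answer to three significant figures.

1.45 μGy/h

Distance alone: 859 × (2.00/13.0)² = 859 × 0.02367 = 20.33 μGy/h.
Shield: 16.0/4.20 = 3.810 half-value layers → attenuation 2^(−3.810) = 0.07130.
Combined: 20.33 × 0.07130 = 1.450 μGy/h.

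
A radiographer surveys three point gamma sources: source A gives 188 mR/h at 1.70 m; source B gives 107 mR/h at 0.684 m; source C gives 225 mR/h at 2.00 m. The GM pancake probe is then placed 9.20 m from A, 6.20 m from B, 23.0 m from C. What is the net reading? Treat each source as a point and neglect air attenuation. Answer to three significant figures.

9.42 mR/h

Each source contributes Iᵢ·(dᵢ/rᵢ)²; contributions add.
A: 188 × (1.70/9.20)² = 6.419 mR/h
B: 107 × (0.684/6.20)² = 1.302 mR/h
C: 225 × (2.00/23.0)² = 1.701 mR/h
Total = 6.419 + 1.302 + 1.701 = 9.422 mR/h.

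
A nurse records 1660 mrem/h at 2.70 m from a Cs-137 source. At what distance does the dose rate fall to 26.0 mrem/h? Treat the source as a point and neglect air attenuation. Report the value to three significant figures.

21.6 m

Using I₁d₁² = I₂d₂², d₂ = d₁·√(I₁/I₂).
I₁/I₂ = 1660/26.0 = 63.85, so d₂ = 2.70 × √63.85 = 21.57 m.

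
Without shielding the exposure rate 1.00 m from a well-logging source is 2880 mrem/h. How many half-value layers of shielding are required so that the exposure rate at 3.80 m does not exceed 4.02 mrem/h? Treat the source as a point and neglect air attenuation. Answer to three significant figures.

5.63 half-value layers

At 3.80 m, distance alone gives 2880 × (1.00/3.80)² = 2880 × 0.06925 = 199.4 mrem/h.
Further attenuation needed: 199.4/4.02 = 49.60.
n = log₂(49.60) = 5.632 half-value layers.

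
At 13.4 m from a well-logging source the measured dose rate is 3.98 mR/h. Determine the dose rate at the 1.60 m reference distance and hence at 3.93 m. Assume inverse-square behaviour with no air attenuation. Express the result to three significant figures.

279 mR/h; 46.3 mR/h

Using I₁d₁² = I₂d₂²,
At 1.60 m: (13.4/1.60)² = 70.14, so 3.98 × 70.14 = 279.2 mR/h
At 3.93 m: 279.2 × (1.60/3.93)² = 279.2 × 0.1658 = 46.29 mR/h.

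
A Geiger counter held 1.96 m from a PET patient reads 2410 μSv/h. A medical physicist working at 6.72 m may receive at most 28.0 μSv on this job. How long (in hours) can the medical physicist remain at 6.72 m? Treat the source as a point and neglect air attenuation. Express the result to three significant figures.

0.137 h

Intensity scales as (d₁/d₂)², so rate at 6.72 m:
(1.96/6.72)² = 0.08507, so 2410 × 0.08507 = 205.0 μSv/h.
Stay time = 28.0 μSv ÷ 205.0 μSv/h = 0.1366 h.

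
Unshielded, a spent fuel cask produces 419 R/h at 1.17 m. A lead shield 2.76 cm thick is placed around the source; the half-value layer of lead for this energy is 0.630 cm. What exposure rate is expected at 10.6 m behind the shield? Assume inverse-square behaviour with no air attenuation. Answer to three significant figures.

Distance alone: (1.17/10.6)² = 0.01218, so 419 × 0.01218 = 5.103 R/h.
Shield: 2.76/0.630 = 4.381 half-value layers → attenuation 2^(−4.381) = 0.04799.
Combined: 5.103 × 0.04799 = 0.2449 R/h.

0.245 R/h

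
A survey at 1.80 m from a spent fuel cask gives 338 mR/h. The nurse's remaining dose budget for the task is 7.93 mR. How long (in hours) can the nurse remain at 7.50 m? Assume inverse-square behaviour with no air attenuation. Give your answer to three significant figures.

By the inverse-square law, rate at 7.50 m:
(1.80/7.50)² = 0.05760, so 338 × 0.05760 = 19.47 mR/h.
Stay time = 7.93 mR ÷ 19.47 mR/h = 0.4073 h.

0.407 h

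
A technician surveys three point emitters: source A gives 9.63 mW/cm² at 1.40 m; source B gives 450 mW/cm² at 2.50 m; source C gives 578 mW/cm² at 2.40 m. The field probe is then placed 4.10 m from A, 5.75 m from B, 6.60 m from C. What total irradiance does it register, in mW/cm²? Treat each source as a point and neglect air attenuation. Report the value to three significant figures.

163 mW/cm²

By superposition, sum each source's inverse-square contribution:
A: 9.63 × (1.40/4.10)² = 1.123 mW/cm²
B: 450 × (2.50/5.75)² = 85.07 mW/cm²
C: 578 × (2.40/6.60)² = 76.43 mW/cm²
Total = 1.123 + 85.07 + 76.43 = 162.6 mW/cm².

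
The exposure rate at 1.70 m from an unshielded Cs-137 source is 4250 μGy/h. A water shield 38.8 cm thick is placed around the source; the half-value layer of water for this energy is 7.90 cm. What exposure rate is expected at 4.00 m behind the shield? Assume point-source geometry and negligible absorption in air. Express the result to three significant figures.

Distance alone: (1.70/4.00)² = 0.1806, so 4250 × 0.1806 = 767.6 μGy/h.
Shield: 38.8/7.90 = 4.911 half-value layers → attenuation 2^(−4.911) = 0.03324.
Combined: 767.6 × 0.03324 = 25.52 μGy/h.

25.5 μGy/h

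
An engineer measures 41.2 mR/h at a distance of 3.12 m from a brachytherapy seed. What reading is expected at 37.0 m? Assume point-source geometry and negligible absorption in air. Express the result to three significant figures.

Intensity scales as (d₁/d₂)², so the rate at 37.0 m is
(3.12/37.0)² = 0.007111, so 41.2 × 0.007111 = 0.2930 mR/h.

0.293 mR/h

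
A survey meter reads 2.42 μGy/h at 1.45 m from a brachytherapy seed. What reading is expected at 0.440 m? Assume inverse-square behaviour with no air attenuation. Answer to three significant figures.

By the inverse-square law, the rate at 0.440 m is
2.42 × (1.45/0.440)² = 2.42 × 10.86 = 26.28 μGy/h.

26.3 μGy/h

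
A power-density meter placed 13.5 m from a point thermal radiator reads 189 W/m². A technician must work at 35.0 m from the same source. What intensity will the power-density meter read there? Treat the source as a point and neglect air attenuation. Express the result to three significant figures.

By the inverse-square law, scaling from 13.5 m to 35.0 m:
(13.5/35.0)² = 0.1488, so 189 × 0.1488 = 28.12 W/m².

28.1 W/m²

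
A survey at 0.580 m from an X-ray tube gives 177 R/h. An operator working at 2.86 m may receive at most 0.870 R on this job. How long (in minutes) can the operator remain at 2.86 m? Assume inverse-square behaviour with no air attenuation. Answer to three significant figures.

Since intensity falls as 1/r², rate at 2.86 m:
(0.580/2.86)² = 0.04113, so 177 × 0.04113 = 7.280 R/h.
Stay time = 0.870 R ÷ 7.280 R/h = 0.1195 h = 7.170 min.

7.17 min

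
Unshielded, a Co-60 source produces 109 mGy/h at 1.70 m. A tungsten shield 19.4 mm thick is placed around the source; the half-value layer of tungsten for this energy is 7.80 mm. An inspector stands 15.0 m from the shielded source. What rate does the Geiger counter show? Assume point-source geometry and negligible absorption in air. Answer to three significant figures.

0.250 mGy/h

Distance alone: 109 × (1.70/15.0)² = 109 × 0.01284 = 1.400 mGy/h.
Shield: 19.4/7.80 = 2.487 half-value layers → attenuation 2^(−2.487) = 0.1784.
Combined: 1.400 × 0.1784 = 0.2498 mGy/h.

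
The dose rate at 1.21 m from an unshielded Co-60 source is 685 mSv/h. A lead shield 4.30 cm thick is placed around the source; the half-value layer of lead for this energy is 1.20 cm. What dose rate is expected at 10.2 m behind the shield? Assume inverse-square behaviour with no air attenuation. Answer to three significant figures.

Distance alone: (1.21/10.2)² = 0.01407, so 685 × 0.01407 = 9.638 mSv/h.
Shield: 4.30/1.20 = 3.583 half-value layers → attenuation 2^(−3.583) = 0.08345.
Combined: 9.638 × 0.08345 = 0.8043 mSv/h.

0.804 mSv/h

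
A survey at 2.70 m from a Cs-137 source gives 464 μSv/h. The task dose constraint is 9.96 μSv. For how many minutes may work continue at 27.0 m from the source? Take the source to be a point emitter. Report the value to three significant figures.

Applying the 1/r² law, rate at 27.0 m:
464 × (2.70/27.0)² = 464 × 0.01000 = 4.640 μSv/h.
Stay time = 9.96 μSv ÷ 4.640 μSv/h = 2.147 h = 128.8 min.

129 min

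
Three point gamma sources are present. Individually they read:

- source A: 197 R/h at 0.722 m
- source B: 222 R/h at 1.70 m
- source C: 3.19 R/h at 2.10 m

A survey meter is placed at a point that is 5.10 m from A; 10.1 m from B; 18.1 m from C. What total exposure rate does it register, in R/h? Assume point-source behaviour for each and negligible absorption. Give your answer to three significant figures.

10.3 R/h

Each source contributes Iᵢ·(dᵢ/rᵢ)²; contributions add.
A: 197 × (0.722/5.10)² = 3.948 R/h
B: 222 × (1.70/10.1)² = 6.289 R/h
C: 3.19 × (2.10/18.1)² = 0.04294 R/h
Total = 3.948 + 6.289 + 0.04294 = 10.28 R/h.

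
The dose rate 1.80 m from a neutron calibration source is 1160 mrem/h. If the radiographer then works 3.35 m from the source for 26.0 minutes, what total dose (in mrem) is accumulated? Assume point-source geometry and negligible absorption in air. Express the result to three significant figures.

Using I₁d₁² = I₂d₂², rate at 3.35 m:
(1.80/3.35)² = 0.2887, so 1160 × 0.2887 = 334.9 mrem/h.
Dose = rate × time = 334.9 mrem/h × 0.4333 h = 145.1 mrem.

145 mrem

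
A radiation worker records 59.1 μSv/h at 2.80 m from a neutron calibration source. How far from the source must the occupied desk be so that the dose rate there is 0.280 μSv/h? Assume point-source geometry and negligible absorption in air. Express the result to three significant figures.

Applying the 1/r² law, d₂ = d₁·√(I₁/I₂).
I₁/I₂ = 59.1/0.280 = 211.1, so d₂ = 2.80 × √211.1 = 40.68 m.

40.7 m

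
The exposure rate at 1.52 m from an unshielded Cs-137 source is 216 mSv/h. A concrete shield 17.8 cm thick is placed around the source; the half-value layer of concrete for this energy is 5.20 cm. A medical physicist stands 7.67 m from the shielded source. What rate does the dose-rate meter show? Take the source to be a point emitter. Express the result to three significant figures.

Distance alone: 216 × (1.52/7.67)² = 216 × 0.03927 = 8.482 mSv/h.
Shield: 17.8/5.20 = 3.423 half-value layers → attenuation 2^(−3.423) = 0.09323.
Combined: 8.482 × 0.09323 = 0.7908 mSv/h.

0.791 mSv/h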